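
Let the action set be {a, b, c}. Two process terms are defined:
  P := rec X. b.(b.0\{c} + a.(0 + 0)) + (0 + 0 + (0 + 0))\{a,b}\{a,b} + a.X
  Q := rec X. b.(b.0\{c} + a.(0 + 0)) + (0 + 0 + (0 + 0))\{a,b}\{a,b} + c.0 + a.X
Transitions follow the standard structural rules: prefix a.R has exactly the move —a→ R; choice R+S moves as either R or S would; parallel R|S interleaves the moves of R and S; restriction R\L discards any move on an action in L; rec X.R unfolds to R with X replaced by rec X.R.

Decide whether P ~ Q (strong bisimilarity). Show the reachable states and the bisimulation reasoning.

LTS(P): 4 reachable states
  m0 = rec X. b.(b.0\{c} + a.(0 + 0)) + (0 + 0 + (0 + 0))\{a,b}\{a,b} + a.X ⊢ —a→ m0, —b→ m1
  m1 = b.0\{c} + a.(0 + 0) ⊢ —a→ m2, —b→ m3
  m2 = 0 + 0 ⊢ stopped
  m3 = 0\{c} ⊢ stopped
LTS(Q): 5 reachable states
  n0 = rec X. b.(b.0\{c} + a.(0 + 0)) + (0 + 0 + (0 + 0))\{a,b}\{a,b} + c.0 + a.X ⊢ —a→ n0, —b→ n1, —c→ n2
  n1 = b.0\{c} + a.(0 + 0) ⊢ —a→ n3, —b→ n4
  n2 = 0 ⊢ stopped
  n3 = 0 + 0 ⊢ stopped
  n4 = 0\{c} ⊢ stopped
Bisimilarity quotient blocks:
  B0 = {m0}
  B1 = {m1, n1}
  B2 = {m2, m3, n2, n3, n4}
  B3 = {n0}
m0 ∈ B0, n0 ∈ B3 → different blocks

NO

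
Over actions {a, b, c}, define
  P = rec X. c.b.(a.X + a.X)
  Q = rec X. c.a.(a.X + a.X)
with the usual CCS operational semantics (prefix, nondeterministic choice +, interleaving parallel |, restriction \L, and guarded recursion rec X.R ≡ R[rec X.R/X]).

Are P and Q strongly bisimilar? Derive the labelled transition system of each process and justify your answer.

P's transition system — 3 states:
  m0 = rec X. c.b.(a.X + a.X) has moves ··c··> m1
  m1 = b.(a.(rec X. c.b.(a.X + a.X)) + a.(rec X. c.b.(a.X + a.X))) has moves ··b··> m2
  m2 = a.(rec X. c.b.(a.X + a.X)) + a.(rec X. c.b.(a.X + a.X)) has moves ··a··> m0
Q's transition system — 3 states:
  n0 = rec X. c.a.(a.X + a.X) has moves ··c··> n1
  n1 = a.(a.(rec X. c.a.(a.X + a.X)) + a.(rec X. c.a.(a.X + a.X))) has moves ··a··> n2
  n2 = a.(rec X. c.a.(a.X + a.X)) + a.(rec X. c.a.(a.X + a.X)) has moves ··a··> n0
Coarsest stable partition (strong bisimilarity classes):
  B0 = {m0}
  B1 = {m1}
  B2 = {m2}
  B3 = {n0}
  B4 = {n1}
  B5 = {n2}
m0 ∈ B0, n0 ∈ B3 → different blocks

NO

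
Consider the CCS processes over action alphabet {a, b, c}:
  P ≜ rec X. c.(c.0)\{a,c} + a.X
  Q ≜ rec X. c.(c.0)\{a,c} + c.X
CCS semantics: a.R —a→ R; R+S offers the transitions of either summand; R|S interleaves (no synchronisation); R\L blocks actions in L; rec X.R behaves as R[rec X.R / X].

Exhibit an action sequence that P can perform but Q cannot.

P's transition system — 2 states:
  s0 = rec X. c.(c.0)\{a,c} + a.X :: —a→ s0, —c→ s1
  s1 = (c.0)\{a,c} :: deadlocked
Q's transition system — 2 states:
  t0 = rec X. c.(c.0)\{a,c} + c.X :: —c→ t0, —c→ t1
  t1 = (c.0)\{a,c} :: deadlocked
Trace ⟨a⟩ through P, begin at {s0}:
  step 1 (a): {s0}
  — P admits the full trace.
Trace ⟨a⟩ through Q, begin at {t0}:
  step 1 (a): ∅ (Q stuck)

a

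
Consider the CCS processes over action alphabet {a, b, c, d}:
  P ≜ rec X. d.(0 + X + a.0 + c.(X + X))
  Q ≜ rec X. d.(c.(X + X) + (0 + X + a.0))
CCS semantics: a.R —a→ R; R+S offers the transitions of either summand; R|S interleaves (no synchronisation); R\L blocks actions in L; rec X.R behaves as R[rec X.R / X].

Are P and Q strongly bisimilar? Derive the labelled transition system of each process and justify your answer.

YES

LTS(P): 4 reachable states
  p0 = rec X. d.(0 + X + a.0 + c.(X + X)) → ··d··> p1
  p1 = 0 + (rec X. d.(0 + X + a.0 + c.(X + X))) + a.0 + c.((rec X. d.(0 + X + a.0 + c.(X + X))) + (rec X. d.(0 + X + a.0 + c.(X + X)))) → ··a··> p2, ··c··> p3, ··d··> p1
  p2 = 0 → stopped
  p3 = (rec X. d.(0 + X + a.0 + c.(X + X))) + (rec X. d.(0 + X + a.0 + c.(X + X))) → ··d··> p1
LTS(Q): 4 reachable states
  q0 = rec X. d.(c.(X + X) + (0 + X + a.0)) → ··d··> q1
  q1 = c.((rec X. d.(c.(X + X) + (0 + X + a.0))) + (rec X. d.(c.(X + X) + (0 + X + a.0)))) + (0 + (rec X. d.(c.(X + X) + (0 + X + a.0))) + a.0) → ··a··> q2, ··c··> q3, ··d··> q1
  q2 = 0 → stopped
  q3 = (rec X. d.(c.(X + X) + (0 + X + a.0))) + (rec X. d.(c.(X + X) + (0 + X + a.0))) → ··d··> q1
Bisimilarity quotient blocks:
  B0 = {p0, p3, q0, q3}
  B1 = {p1, q1}
  B2 = {p2, q2}
p0 ∈ B0, q0 ∈ B0 → same block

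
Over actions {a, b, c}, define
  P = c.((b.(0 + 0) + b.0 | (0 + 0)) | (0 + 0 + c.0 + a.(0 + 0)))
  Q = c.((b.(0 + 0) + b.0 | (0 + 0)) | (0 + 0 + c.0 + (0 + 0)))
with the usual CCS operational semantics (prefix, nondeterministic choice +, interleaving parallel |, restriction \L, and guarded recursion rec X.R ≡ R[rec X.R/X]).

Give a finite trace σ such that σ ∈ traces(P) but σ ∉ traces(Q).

LTS(P): 10 reachable states
  p0 = c.((b.(0 + 0) + b.0 | (0 + 0)) | (0 + 0 + c.0 + a.(0 + 0))) has moves -c-> p1
  p1 = (b.(0 + 0) + b.0 | (0 + 0)) | (0 + 0 + c.0 + a.(0 + 0)) has moves -a-> p2, -b-> p3, -b-> p4, -c-> p5
  p2 = (b.(0 + 0) + b.0 | (0 + 0)) | (0 + 0) has moves -b-> p6, -b-> p7
  p3 = (0 + 0) | (0 + 0 + c.0 + a.(0 + 0)) has moves -a-> p6, -c-> p8
  p4 = 0 | (0 + 0) | (0 + 0 + c.0 + a.(0 + 0)) has moves -a-> p7, -c-> p9
  p5 = (b.(0 + 0) + b.0 | (0 + 0)) | 0 has moves -b-> p8, -b-> p9
  p6 = (0 + 0) | (0 + 0) has moves ∅
  p7 = 0 | (0 + 0) | (0 + 0) has moves ∅
  p8 = (0 + 0) | 0 has moves ∅
  p9 = 0 | (0 + 0) | 0 has moves ∅
LTS(Q): 7 reachable states
  q0 = c.((b.(0 + 0) + b.0 | (0 + 0)) | (0 + 0 + c.0 + (0 + 0))) has moves -c-> q1
  q1 = (b.(0 + 0) + b.0 | (0 + 0)) | (0 + 0 + c.0 + (0 + 0)) has moves -b-> q2, -b-> q3, -c-> q4
  q2 = (0 + 0) | (0 + 0 + c.0 + (0 + 0)) has moves -c-> q5
  q3 = 0 | (0 + 0) | (0 + 0 + c.0 + (0 + 0)) has moves -c-> q6
  q4 = (b.(0 + 0) + b.0 | (0 + 0)) | 0 has moves -b-> q5, -b-> q6
  q5 = (0 + 0) | 0 has moves ∅
  q6 = 0 | (0 + 0) | 0 has moves ∅
Executing ca from P (initial set {p0}):
  after c @ step 1: {p1}
  after a @ step 2: {p2}
  P completes σ.
Executing ca from Q (initial set {q0}):
  after c @ step 1: {q1}
  after a @ step 2: ∅  — Q cannot continue

ca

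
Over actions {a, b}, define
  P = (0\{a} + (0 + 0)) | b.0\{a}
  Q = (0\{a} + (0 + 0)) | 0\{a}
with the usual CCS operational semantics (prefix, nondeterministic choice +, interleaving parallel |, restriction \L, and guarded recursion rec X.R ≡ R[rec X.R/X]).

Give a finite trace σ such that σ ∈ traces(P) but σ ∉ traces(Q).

b

P's transition system — 2 states:
  s0 = (0\{a} + (0 + 0)) | b.0\{a} has moves ··b··> s1
  s1 = (0\{a} + (0 + 0)) | 0\{a} has moves deadlocked
Q's transition system — 1 states:
  t0 = (0\{a} + (0 + 0)) | 0\{a} has moves deadlocked
Trace ⟨b⟩ through P, begin at {s0}:
  step 1 (b): {s1}
  ✓ P
Trace ⟨b⟩ through Q, begin at {t0}:
  step 1 (b): no successor for Q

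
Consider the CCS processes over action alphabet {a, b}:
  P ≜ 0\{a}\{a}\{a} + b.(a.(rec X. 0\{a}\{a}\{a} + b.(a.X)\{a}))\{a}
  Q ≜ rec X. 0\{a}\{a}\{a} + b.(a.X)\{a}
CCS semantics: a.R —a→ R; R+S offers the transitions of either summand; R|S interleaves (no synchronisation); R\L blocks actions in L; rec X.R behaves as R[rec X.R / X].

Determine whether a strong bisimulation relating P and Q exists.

Reachable graph of P (2 states):
  m0 = 0\{a}\{a}\{a} + b.(a.(rec X. 0\{a}\{a}\{a} + b.(a.X)\{a}))\{a} ⊢ -b-> m1
  m1 = (a.(rec X. 0\{a}\{a}\{a} + b.(a.X)\{a}))\{a} ⊢ stopped
Reachable graph of Q (2 states):
  n0 = rec X. 0\{a}\{a}\{a} + b.(a.X)\{a} ⊢ -b-> n1
  n1 = (a.(rec X. 0\{a}\{a}\{a} + b.(a.X)\{a}))\{a} ⊢ stopped
Bisimilarity quotient blocks:
  B0 = {m0, n0}
  B1 = {m1, n1}
m0 ∈ B0, n0 ∈ B0 → same block

YES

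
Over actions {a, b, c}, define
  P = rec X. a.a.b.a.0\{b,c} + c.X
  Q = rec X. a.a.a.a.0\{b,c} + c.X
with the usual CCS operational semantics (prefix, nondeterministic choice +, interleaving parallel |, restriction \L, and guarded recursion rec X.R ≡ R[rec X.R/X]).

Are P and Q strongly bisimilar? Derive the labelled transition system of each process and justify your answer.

LTS(P): 5 reachable states
  s0 = rec X. a.a.b.a.0\{b,c} + c.X :: ··a··> s1, ··c··> s0
  s1 = a.b.a.0\{b,c} :: ··a··> s2
  s2 = b.a.0\{b,c} :: ··b··> s3
  s3 = a.0\{b,c} :: ··a··> s4
  s4 = 0\{b,c} :: stopped
LTS(Q): 5 reachable states
  t0 = rec X. a.a.a.a.0\{b,c} + c.X :: ··a··> t1, ··c··> t0
  t1 = a.a.a.0\{b,c} :: ··a··> t2
  t2 = a.a.0\{b,c} :: ··a··> t3
  t3 = a.0\{b,c} :: ··a··> t4
  t4 = 0\{b,c} :: stopped
Coarsest stable partition (strong bisimilarity classes):
  B0 = {s0}
  B1 = {s1}
  B2 = {s2}
  B3 = {s3, t3}
  B4 = {s4, t4}
  B5 = {t0}
  B6 = {t1}
  B7 = {t2}
s0 ∈ B0, t0 ∈ B5 → different blocks

NO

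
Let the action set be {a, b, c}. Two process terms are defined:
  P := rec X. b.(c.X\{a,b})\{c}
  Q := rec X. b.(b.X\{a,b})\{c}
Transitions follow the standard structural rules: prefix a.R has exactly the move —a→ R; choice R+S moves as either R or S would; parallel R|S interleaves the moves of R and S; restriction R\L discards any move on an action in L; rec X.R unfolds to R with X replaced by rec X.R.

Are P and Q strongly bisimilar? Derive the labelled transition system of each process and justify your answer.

not bisimilar

LTS(P): 2 reachable states
  s0 = rec X. b.(c.X\{a,b})\{c} has moves --b--▸ s1
  s1 = (c.(rec X. b.(c.X\{a,b})\{c})\{a,b})\{c} has moves ·
LTS(Q): 3 reachable states
  t0 = rec X. b.(b.X\{a,b})\{c} has moves --b--▸ t1
  t1 = (b.(rec X. b.(b.X\{a,b})\{c})\{a,b})\{c} has moves --b--▸ t2
  t2 = (rec X. b.(b.X\{a,b})\{c})\{a,b}\{c} has moves ·
Bisimilarity quotient blocks:
  B0 = {s0, t1}
  B1 = {s1, t2}
  B2 = {t0}
s0 ∈ B0, t0 ∈ B2 → different blocks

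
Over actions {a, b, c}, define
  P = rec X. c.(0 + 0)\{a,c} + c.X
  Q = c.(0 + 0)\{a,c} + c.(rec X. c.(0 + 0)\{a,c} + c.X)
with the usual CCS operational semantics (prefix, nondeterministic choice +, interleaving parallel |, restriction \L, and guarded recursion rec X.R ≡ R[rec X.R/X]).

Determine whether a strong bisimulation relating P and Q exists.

P's transition system — 2 states:
  s0 = rec X. c.(0 + 0)\{a,c} + c.X ⊢ =c=> s0, =c=> s1
  s1 = (0 + 0)\{a,c} ⊢ ·
Q's transition system — 3 states:
  t0 = c.(0 + 0)\{a,c} + c.(rec X. c.(0 + 0)\{a,c} + c.X) ⊢ =c=> t1, =c=> t2
  t1 = (0 + 0)\{a,c} ⊢ ·
  t2 = rec X. c.(0 + 0)\{a,c} + c.X ⊢ =c=> t1, =c=> t2
Bisimilarity quotient blocks:
  B0 = {s0, t0, t2}
  B1 = {s1, t1}
s0 ∈ B0, t0 ∈ B0 → same block

bisimilar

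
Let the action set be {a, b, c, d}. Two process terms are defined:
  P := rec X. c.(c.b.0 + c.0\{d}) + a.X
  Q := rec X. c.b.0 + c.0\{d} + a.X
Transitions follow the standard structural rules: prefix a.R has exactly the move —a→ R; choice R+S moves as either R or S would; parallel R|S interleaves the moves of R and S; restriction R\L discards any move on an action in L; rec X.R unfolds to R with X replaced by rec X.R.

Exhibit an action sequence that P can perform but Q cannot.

Reachable graph of P (5 states):
  u0 = rec X. c.(c.b.0 + c.0\{d}) + a.X → -a-> u0, -c-> u1
  u1 = c.b.0 + c.0\{d} → -c-> u2, -c-> u3
  u2 = 0\{d} → stopped
  u3 = b.0 → -b-> u4
  u4 = 0 → stopped
Reachable graph of Q (4 states):
  v0 = rec X. c.b.0 + c.0\{d} + a.X → -a-> v0, -c-> v1, -c-> v2
  v1 = 0\{d} → stopped
  v2 = b.0 → -b-> v3
  v3 = 0 → stopped
Run σ = ⟨cc⟩ on P: start {u0}
  [1] c ⇒ {u1}
  [2] c ⇒ {u2, u3}
  — P admits the full trace.
Run σ = ⟨cc⟩ on Q: start {v0}
  [1] c ⇒ {v1, v2}
  [2] c ⇒ ∅ (Q stuck)

cc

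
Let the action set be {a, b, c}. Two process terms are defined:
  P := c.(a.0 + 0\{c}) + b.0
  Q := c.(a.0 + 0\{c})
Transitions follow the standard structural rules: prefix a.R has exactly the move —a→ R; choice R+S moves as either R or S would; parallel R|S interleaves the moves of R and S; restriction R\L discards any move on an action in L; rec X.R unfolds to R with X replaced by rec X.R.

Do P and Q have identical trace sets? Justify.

Reachable graph of P (3 states):
  s0 = c.(a.0 + 0\{c}) + b.0 | --b--▸ s1, --c--▸ s2
  s1 = 0 | deadlocked
  s2 = a.0 + 0\{c} | --a--▸ s1
Reachable graph of Q (3 states):
  t0 = c.(a.0 + 0\{c}) | --c--▸ t1
  t1 = a.0 + 0\{c} | --a--▸ t2
  t2 = 0 | deadlocked
Executing b from P (initial set {s0}):
  after b @ step 1: {s1}
  — P admits the full trace.
Executing b from Q (initial set {t0}):
  after b @ step 1: ∅  — Q cannot continue

traces(P) ≠ traces(Q) — witness ⟨b⟩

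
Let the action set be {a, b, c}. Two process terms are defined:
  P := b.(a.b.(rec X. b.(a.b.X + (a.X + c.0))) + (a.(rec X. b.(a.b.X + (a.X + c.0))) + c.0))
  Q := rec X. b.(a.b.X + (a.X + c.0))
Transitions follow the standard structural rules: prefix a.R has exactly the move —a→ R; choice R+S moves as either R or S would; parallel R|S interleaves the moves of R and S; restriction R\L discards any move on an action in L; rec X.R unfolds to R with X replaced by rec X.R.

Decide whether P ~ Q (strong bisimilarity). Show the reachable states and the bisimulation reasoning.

LTS(P): 5 reachable states
  u0 = b.(a.b.(rec X. b.(a.b.X + (a.X + c.0))) + (a.(rec X. b.(a.b.X + (a.X + c.0))) + c.0)) has moves —b→ u1
  u1 = a.b.(rec X. b.(a.b.X + (a.X + c.0))) + (a.(rec X. b.(a.b.X + (a.X + c.0))) + c.0) has moves —a→ u2, —a→ u3, —c→ u4
  u2 = b.(rec X. b.(a.b.X + (a.X + c.0))) has moves —b→ u3
  u3 = rec X. b.(a.b.X + (a.X + c.0)) has moves —b→ u1
  u4 = 0 has moves ∅
LTS(Q): 4 reachable states
  v0 = rec X. b.(a.b.X + (a.X + c.0)) has moves —b→ v1
  v1 = a.b.(rec X. b.(a.b.X + (a.X + c.0))) + (a.(rec X. b.(a.b.X + (a.X + c.0))) + c.0) has moves —a→ v0, —a→ v2, —c→ v3
  v2 = b.(rec X. b.(a.b.X + (a.X + c.0))) has moves —b→ v0
  v3 = 0 has moves ∅
Partition-refinement fixed point:
  B0 = {u0, u3, v0}
  B1 = {u1, v1}
  B2 = {u2, v2}
  B3 = {u4, v3}
u0 ∈ B0, v0 ∈ B0 → same block

bisimilar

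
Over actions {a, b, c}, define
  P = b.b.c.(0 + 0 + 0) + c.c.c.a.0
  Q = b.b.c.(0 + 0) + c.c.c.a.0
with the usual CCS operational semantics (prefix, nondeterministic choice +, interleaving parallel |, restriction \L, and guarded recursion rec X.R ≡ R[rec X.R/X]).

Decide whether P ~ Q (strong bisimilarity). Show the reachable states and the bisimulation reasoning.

Reachable graph of P (8 states):
  m0 = b.b.c.(0 + 0 + 0) + c.c.c.a.0 has moves --b--▸ m1, --c--▸ m2
  m1 = b.c.(0 + 0 + 0) has moves --b--▸ m3
  m2 = c.c.a.0 has moves --c--▸ m4
  m3 = c.(0 + 0 + 0) has moves --c--▸ m5
  m4 = c.a.0 has moves --c--▸ m6
  m5 = 0 + 0 + 0 has moves (no moves)
  m6 = a.0 has moves --a--▸ m7
  m7 = 0 has moves (no moves)
Reachable graph of Q (8 states):
  n0 = b.b.c.(0 + 0) + c.c.c.a.0 has moves --b--▸ n1, --c--▸ n2
  n1 = b.c.(0 + 0) has moves --b--▸ n3
  n2 = c.c.a.0 has moves --c--▸ n4
  n3 = c.(0 + 0) has moves --c--▸ n5
  n4 = c.a.0 has moves --c--▸ n6
  n5 = 0 + 0 has moves (no moves)
  n6 = a.0 has moves --a--▸ n7
  n7 = 0 has moves (no moves)
Coarsest stable partition (strong bisimilarity classes):
  B0 = {m0, n0}
  B1 = {m2, n2}
  B2 = {m4, n4}
  B3 = {m6, n6}
  B4 = {m5, m7, n5, n7}
  B5 = {m1, n1}
  B6 = {m3, n3}
m0 ∈ B0, n0 ∈ B0 → same block

bisimilar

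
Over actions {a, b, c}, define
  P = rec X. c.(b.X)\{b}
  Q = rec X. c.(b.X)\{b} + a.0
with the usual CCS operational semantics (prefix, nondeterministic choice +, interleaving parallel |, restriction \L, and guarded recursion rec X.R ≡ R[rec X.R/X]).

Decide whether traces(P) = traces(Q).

LTS(P): 2 reachable states
  p0 = rec X. c.(b.X)\{b} ⊢ -c-> p1
  p1 = (b.(rec X. c.(b.X)\{b}))\{b} ⊢ ·
LTS(Q): 3 reachable states
  q0 = rec X. c.(b.X)\{b} + a.0 ⊢ -a-> q1, -c-> q2
  q1 = 0 ⊢ ·
  q2 = (b.(rec X. c.(b.X)\{b} + a.0))\{b} ⊢ ·
Trace ⟨a⟩ through Q, begin at {q0}:
  step 1 (a): {q1}
  — Q admits the full trace.
Trace ⟨a⟩ through P, begin at {p0}:
  step 1 (a): ∅  — P cannot continue

NO — witness ⟨a⟩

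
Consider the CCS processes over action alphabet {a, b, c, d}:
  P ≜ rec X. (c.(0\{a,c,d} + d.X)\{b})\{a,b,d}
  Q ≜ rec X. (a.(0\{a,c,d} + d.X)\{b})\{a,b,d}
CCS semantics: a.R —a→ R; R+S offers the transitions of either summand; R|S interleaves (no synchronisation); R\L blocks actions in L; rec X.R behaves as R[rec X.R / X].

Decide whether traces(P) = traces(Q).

P's transition system — 2 states:
  m0 = rec X. (c.(0\{a,c,d} + d.X)\{b})\{a,b,d} | ··c··> m1
  m1 = (0\{a,c,d} + d.(rec X. (c.(0\{a,c,d} + d.X)\{b})\{a,b,d}))\{b}\{a,b,d} | deadlocked
Q's transition system — 1 states:
  n0 = rec X. (a.(0\{a,c,d} + d.X)\{b})\{a,b,d} | deadlocked
Run σ = ⟨c⟩ on P: start {m0}
  after c @ step 1: {m1}
  P completes σ.
Run σ = ⟨c⟩ on Q: start {n0}
  after c @ step 1: ∅ (Q stuck)

traces(P) ≠ traces(Q) — witness ⟨c⟩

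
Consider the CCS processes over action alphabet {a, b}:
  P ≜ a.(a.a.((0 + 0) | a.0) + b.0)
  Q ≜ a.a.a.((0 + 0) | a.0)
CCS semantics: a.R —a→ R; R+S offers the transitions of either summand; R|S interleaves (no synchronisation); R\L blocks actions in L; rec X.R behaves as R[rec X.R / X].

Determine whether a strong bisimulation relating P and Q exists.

P ≁ Q

P's transition system — 6 states:
  p0 = a.(a.a.((0 + 0) | a.0) + b.0) | --a--▸ p1
  p1 = a.a.((0 + 0) | a.0) + b.0 | --a--▸ p2, --b--▸ p3
  p2 = a.((0 + 0) | a.0) | --a--▸ p4
  p3 = 0 | ·
  p4 = (0 + 0) | a.0 | --a--▸ p5
  p5 = (0 + 0) | 0 | ·
Q's transition system — 5 states:
  q0 = a.a.a.((0 + 0) | a.0) | --a--▸ q1
  q1 = a.a.((0 + 0) | a.0) | --a--▸ q2
  q2 = a.((0 + 0) | a.0) | --a--▸ q3
  q3 = (0 + 0) | a.0 | --a--▸ q4
  q4 = (0 + 0) | 0 | ·
Bisimilarity quotient blocks:
  B0 = {p0}
  B1 = {p1}
  B2 = {p3, p5, q4}
  B3 = {p2, q2}
  B4 = {p4, q3}
  B5 = {q0}
  B6 = {q1}
p0 ∈ B0, q0 ∈ B5 → different blocks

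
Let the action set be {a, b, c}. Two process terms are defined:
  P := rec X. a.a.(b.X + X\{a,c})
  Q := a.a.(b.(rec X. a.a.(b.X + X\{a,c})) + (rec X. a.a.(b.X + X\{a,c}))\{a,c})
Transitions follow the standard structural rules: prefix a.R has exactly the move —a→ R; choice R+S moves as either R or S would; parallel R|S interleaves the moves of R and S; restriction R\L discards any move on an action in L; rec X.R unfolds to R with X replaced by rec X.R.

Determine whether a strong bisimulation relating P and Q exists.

bisimilar

P's transition system — 3 states:
  p0 = rec X. a.a.(b.X + X\{a,c}) | -a-> p1
  p1 = a.(b.(rec X. a.a.(b.X + X\{a,c})) + (rec X. a.a.(b.X + X\{a,c}))\{a,c}) | -a-> p2
  p2 = b.(rec X. a.a.(b.X + X\{a,c})) + (rec X. a.a.(b.X + X\{a,c}))\{a,c} | -b-> p0
Q's transition system — 4 states:
  q0 = a.a.(b.(rec X. a.a.(b.X + X\{a,c})) + (rec X. a.a.(b.X + X\{a,c}))\{a,c}) | -a-> q1
  q1 = a.(b.(rec X. a.a.(b.X + X\{a,c})) + (rec X. a.a.(b.X + X\{a,c}))\{a,c}) | -a-> q2
  q2 = b.(rec X. a.a.(b.X + X\{a,c})) + (rec X. a.a.(b.X + X\{a,c}))\{a,c} | -b-> q3
  q3 = rec X. a.a.(b.X + X\{a,c}) | -a-> q1
Partition-refinement fixed point:
  B0 = {p0, q0, q3}
  B1 = {p1, q1}
  B2 = {p2, q2}
p0 ∈ B0, q0 ∈ B0 → same block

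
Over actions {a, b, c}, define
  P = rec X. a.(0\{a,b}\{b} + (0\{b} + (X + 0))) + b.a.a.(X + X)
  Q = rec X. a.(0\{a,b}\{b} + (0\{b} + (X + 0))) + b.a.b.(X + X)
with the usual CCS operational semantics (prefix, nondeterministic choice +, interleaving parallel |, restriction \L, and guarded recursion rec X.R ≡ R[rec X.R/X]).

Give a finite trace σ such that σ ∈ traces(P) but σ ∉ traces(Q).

P's transition system — 5 states:
  u0 = rec X. a.(0\{a,b}\{b} + (0\{b} + (X + 0))) + b.a.a.(X + X) ⊢ —a→ u1, —b→ u2
  u1 = 0\{a,b}\{b} + (0\{b} + ((rec X. a.(0\{a,b}\{b} + (0\{b} + (X + 0))) + b.a.a.(X + X)) + 0)) ⊢ —a→ u1, —b→ u2
  u2 = a.a.((rec X. a.(0\{a,b}\{b} + (0\{b} + (X + 0))) + b.a.a.(X + X)) + (rec X. a.(0\{a,b}\{b} + (0\{b} + (X + 0))) + b.a.a.(X + X))) ⊢ —a→ u3
  u3 = a.((rec X. a.(0\{a,b}\{b} + (0\{b} + (X + 0))) + b.a.a.(X + X)) + (rec X. a.(0\{a,b}\{b} + (0\{b} + (X + 0))) + b.a.a.(X + X))) ⊢ —a→ u4
  u4 = (rec X. a.(0\{a,b}\{b} + (0\{b} + (X + 0))) + b.a.a.(X + X)) + (rec X. a.(0\{a,b}\{b} + (0\{b} + (X + 0))) + b.a.a.(X + X)) ⊢ —a→ u1, —b→ u2
Q's transition system — 5 states:
  v0 = rec X. a.(0\{a,b}\{b} + (0\{b} + (X + 0))) + b.a.b.(X + X) ⊢ —a→ v1, —b→ v2
  v1 = 0\{a,b}\{b} + (0\{b} + ((rec X. a.(0\{a,b}\{b} + (0\{b} + (X + 0))) + b.a.b.(X + X)) + 0)) ⊢ —a→ v1, —b→ v2
  v2 = a.b.((rec X. a.(0\{a,b}\{b} + (0\{b} + (X + 0))) + b.a.b.(X + X)) + (rec X. a.(0\{a,b}\{b} + (0\{b} + (X + 0))) + b.a.b.(X + X))) ⊢ —a→ v3
  v3 = b.((rec X. a.(0\{a,b}\{b} + (0\{b} + (X + 0))) + b.a.b.(X + X)) + (rec X. a.(0\{a,b}\{b} + (0\{b} + (X + 0))) + b.a.b.(X + X))) ⊢ —b→ v4
  v4 = (rec X. a.(0\{a,b}\{b} + (0\{b} + (X + 0))) + b.a.b.(X + X)) + (rec X. a.(0\{a,b}\{b} + (0\{b} + (X + 0))) + b.a.b.(X + X)) ⊢ —a→ v1, —b→ v2
Trace ⟨baa⟩ through P, begin at {u0}:
  after b @ step 1: {u2}
  after a @ step 2: {u3}
  after a @ step 3: {u4}
  ✓ P
Trace ⟨baa⟩ through Q, begin at {v0}:
  after b @ step 1: {v2}
  after a @ step 2: {v3}
  after a @ step 3: ∅  — Q cannot continue

baa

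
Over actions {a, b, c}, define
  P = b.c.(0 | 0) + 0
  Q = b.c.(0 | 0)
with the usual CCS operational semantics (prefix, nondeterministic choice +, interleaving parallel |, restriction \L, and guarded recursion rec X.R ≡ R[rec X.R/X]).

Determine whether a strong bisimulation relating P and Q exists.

P's transition system — 3 states:
  p0 = b.c.(0 | 0) + 0 :: =b=> p1
  p1 = c.(0 | 0) :: =c=> p2
  p2 = 0 | 0 :: stopped
Q's transition system — 3 states:
  q0 = b.c.(0 | 0) :: =b=> q1
  q1 = c.(0 | 0) :: =c=> q2
  q2 = 0 | 0 :: stopped
Partition-refinement fixed point:
  B0 = {p0, q0}
  B1 = {p1, q1}
  B2 = {p2, q2}
p0 ∈ B0, q0 ∈ B0 → same block

bisimilar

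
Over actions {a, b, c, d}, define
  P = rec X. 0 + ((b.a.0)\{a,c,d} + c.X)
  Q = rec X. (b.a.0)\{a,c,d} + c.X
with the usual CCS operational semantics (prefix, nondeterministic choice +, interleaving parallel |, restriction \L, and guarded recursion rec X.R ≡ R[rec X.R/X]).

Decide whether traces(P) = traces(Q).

YES

P's transition system — 2 states:
  u0 = rec X. 0 + ((b.a.0)\{a,c,d} + c.X) | —b→ u1, —c→ u0
  u1 = (a.0)\{a,c,d} | ∅
Q's transition system — 2 states:
  v0 = rec X. (b.a.0)\{a,c,d} + c.X | —b→ v1, —c→ v0
  v1 = (a.0)\{a,c,d} | ∅
Bisimilarity quotient blocks:
  B0 = {u0, v0}
  B1 = {u1, v1}
u0 ∈ B0, v0 ∈ B0 → same block
Bisimilar ⇒ trace-equivalent.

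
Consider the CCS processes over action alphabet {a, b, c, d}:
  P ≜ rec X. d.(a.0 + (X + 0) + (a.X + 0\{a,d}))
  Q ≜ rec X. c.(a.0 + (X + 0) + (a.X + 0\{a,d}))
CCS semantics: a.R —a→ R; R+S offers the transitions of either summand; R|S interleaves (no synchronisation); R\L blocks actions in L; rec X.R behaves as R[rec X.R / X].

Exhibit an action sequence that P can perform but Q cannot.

d

LTS(P): 3 reachable states
  s0 = rec X. d.(a.0 + (X + 0) + (a.X + 0\{a,d})) :: -d-> s1
  s1 = a.0 + ((rec X. d.(a.0 + (X + 0) + (a.X + 0\{a,d}))) + 0) + (a.(rec X. d.(a.0 + (X + 0) + (a.X + 0\{a,d}))) + 0\{a,d}) :: -a-> s0, -a-> s2, -d-> s1
  s2 = 0 :: ·
LTS(Q): 3 reachable states
  t0 = rec X. c.(a.0 + (X + 0) + (a.X + 0\{a,d})) :: -c-> t1
  t1 = a.0 + ((rec X. c.(a.0 + (X + 0) + (a.X + 0\{a,d}))) + 0) + (a.(rec X. c.(a.0 + (X + 0) + (a.X + 0\{a,d}))) + 0\{a,d}) :: -a-> t0, -a-> t2, -c-> t1
  t2 = 0 :: ·
Trace ⟨d⟩ through P, begin at {s0}:
  after d @ step 1: {s1}
  — P admits the full trace.
Trace ⟨d⟩ through Q, begin at {t0}:
  after d @ step 1: ∅ (Q stuck)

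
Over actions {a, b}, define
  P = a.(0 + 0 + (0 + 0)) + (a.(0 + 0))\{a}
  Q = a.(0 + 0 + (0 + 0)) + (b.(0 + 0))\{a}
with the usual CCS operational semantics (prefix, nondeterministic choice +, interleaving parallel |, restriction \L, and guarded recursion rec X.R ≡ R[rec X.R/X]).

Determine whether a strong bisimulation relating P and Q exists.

Reachable graph of P (2 states):
  u0 = a.(0 + 0 + (0 + 0)) + (a.(0 + 0))\{a} :: -a-> u1
  u1 = 0 + 0 + (0 + 0) :: ∅
Reachable graph of Q (3 states):
  v0 = a.(0 + 0 + (0 + 0)) + (b.(0 + 0))\{a} :: -a-> v1, -b-> v2
  v1 = 0 + 0 + (0 + 0) :: ∅
  v2 = (0 + 0)\{a} :: ∅
Partition-refinement fixed point:
  B0 = {u0}
  B1 = {u1, v1, v2}
  B2 = {v0}
u0 ∈ B0, v0 ∈ B2 → different blocks

P ≁ Q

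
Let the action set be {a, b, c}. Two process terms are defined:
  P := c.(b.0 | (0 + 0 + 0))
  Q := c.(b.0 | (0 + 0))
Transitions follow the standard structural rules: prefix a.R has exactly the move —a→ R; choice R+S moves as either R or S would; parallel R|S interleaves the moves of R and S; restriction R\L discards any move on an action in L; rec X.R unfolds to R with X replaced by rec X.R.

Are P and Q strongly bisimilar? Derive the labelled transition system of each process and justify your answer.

P ~ Q

P's transition system — 3 states:
  s0 = c.(b.0 | (0 + 0 + 0)) ⊢ --c--▸ s1
  s1 = b.0 | (0 + 0 + 0) ⊢ --b--▸ s2
  s2 = 0 | (0 + 0 + 0) ⊢ ∅
Q's transition system — 3 states:
  t0 = c.(b.0 | (0 + 0)) ⊢ --c--▸ t1
  t1 = b.0 | (0 + 0) ⊢ --b--▸ t2
  t2 = 0 | (0 + 0) ⊢ ∅
Coarsest stable partition (strong bisimilarity classes):
  B0 = {s0, t0}
  B1 = {s1, t1}
  B2 = {s2, t2}
s0 ∈ B0, t0 ∈ B0 → same block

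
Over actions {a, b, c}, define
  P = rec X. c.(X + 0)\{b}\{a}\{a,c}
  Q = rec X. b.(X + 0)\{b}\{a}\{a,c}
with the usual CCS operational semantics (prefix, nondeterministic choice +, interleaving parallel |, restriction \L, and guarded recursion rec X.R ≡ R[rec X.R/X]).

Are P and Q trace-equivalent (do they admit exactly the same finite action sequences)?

P's transition system — 2 states:
  s0 = rec X. c.(X + 0)\{b}\{a}\{a,c} → —c→ s1
  s1 = ((rec X. c.(X + 0)\{b}\{a}\{a,c}) + 0)\{b}\{a}\{a,c} → deadlocked
Q's transition system — 2 states:
  t0 = rec X. b.(X + 0)\{b}\{a}\{a,c} → —b→ t1
  t1 = ((rec X. b.(X + 0)\{b}\{a}\{a,c}) + 0)\{b}\{a}\{a,c} → deadlocked
Executing c from P (initial set {s0}):
  step 1 (c): {s1}
  ✓ P
Executing c from Q (initial set {t0}):
  step 1 (c): no successor for Q

traces(P) ≠ traces(Q) — witness ⟨c⟩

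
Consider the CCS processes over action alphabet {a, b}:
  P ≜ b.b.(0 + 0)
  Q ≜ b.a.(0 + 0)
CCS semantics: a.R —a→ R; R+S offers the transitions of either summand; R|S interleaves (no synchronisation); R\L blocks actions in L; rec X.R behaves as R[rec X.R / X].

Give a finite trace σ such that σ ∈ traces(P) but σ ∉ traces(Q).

P's transition system — 3 states:
  p0 = b.b.(0 + 0) has moves -b-> p1
  p1 = b.(0 + 0) has moves -b-> p2
  p2 = 0 + 0 has moves (no moves)
Q's transition system — 3 states:
  q0 = b.a.(0 + 0) has moves -b-> q1
  q1 = a.(0 + 0) has moves -a-> q2
  q2 = 0 + 0 has moves (no moves)
Run σ = ⟨bb⟩ on P: start {p0}
  [1] b ⇒ {p1}
  [2] b ⇒ {p2}
  — P admits the full trace.
Run σ = ⟨bb⟩ on Q: start {q0}
  [1] b ⇒ {q1}
  [2] b ⇒ ∅  — Q cannot continue

bb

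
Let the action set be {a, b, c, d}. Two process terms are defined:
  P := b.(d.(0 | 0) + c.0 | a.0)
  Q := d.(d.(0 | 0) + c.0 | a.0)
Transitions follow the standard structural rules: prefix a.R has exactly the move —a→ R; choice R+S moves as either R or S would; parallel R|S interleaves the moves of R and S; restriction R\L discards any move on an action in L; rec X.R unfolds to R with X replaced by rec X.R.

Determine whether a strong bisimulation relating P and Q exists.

NO

LTS(P): 5 reachable states
  m0 = b.(d.(0 | 0) + c.0 | a.0) | --b--▸ m1
  m1 = d.(0 | 0) + c.0 | a.0 | --a--▸ m2, --c--▸ m3, --d--▸ m4
  m2 = c.0 | 0 | --c--▸ m4
  m3 = 0 | a.0 | --a--▸ m4
  m4 = 0 | 0 | (no moves)
LTS(Q): 5 reachable states
  n0 = d.(d.(0 | 0) + c.0 | a.0) | --d--▸ n1
  n1 = d.(0 | 0) + c.0 | a.0 | --a--▸ n2, --c--▸ n3, --d--▸ n4
  n2 = c.0 | 0 | --c--▸ n4
  n3 = 0 | a.0 | --a--▸ n4
  n4 = 0 | 0 | (no moves)
Bisimilarity quotient blocks:
  B0 = {m0}
  B1 = {m1, n1}
  B2 = {m2, n2}
  B3 = {m4, n4}
  B4 = {m3, n3}
  B5 = {n0}
m0 ∈ B0, n0 ∈ B5 → different blocks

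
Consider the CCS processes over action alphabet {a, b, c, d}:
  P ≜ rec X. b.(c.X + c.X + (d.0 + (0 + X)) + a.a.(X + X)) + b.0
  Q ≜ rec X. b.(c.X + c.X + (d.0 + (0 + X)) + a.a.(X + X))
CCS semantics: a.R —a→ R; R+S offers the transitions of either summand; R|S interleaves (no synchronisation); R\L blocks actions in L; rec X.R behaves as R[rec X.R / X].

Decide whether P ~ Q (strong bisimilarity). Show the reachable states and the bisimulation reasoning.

LTS(P): 5 reachable states
  m0 = rec X. b.(c.X + c.X + (d.0 + (0 + X)) + a.a.(X + X)) + b.0 → ··b··> m1, ··b··> m2
  m1 = 0 → stopped
  m2 = c.(rec X. b.(c.X + c.X + (d.0 + (0 + X)) + a.a.(X + X)) + b.0) + c.(rec X. b.(c.X + c.X + (d.0 + (0 + X)) + a.a.(X + X)) + b.0) + (d.0 + (0 + (rec X. b.(c.X + c.X + (d.0 + (0 + X)) + a.a.(X + X)) + b.0))) + a.a.((rec X. b.(c.X + c.X + (d.0 + (0 + X)) + a.a.(X + X)) + b.0) + (rec X. b.(c.X + c.X + (d.0 + (0 + X)) + a.a.(X + X)) + b.0)) → ··a··> m3, ··b··> m1, ··b··> m2, ··c··> m0, ··d··> m1
  m3 = a.((rec X. b.(c.X + c.X + (d.0 + (0 + X)) + a.a.(X + X)) + b.0) + (rec X. b.(c.X + c.X + (d.0 + (0 + X)) + a.a.(X + X)) + b.0)) → ··a··> m4
  m4 = (rec X. b.(c.X + c.X + (d.0 + (0 + X)) + a.a.(X + X)) + b.0) + (rec X. b.(c.X + c.X + (d.0 + (0 + X)) + a.a.(X + X)) + b.0) → ··b··> m1, ··b··> m2
LTS(Q): 5 reachable states
  n0 = rec X. b.(c.X + c.X + (d.0 + (0 + X)) + a.a.(X + X)) → ··b··> n1
  n1 = c.(rec X. b.(c.X + c.X + (d.0 + (0 + X)) + a.a.(X + X))) + c.(rec X. b.(c.X + c.X + (d.0 + (0 + X)) + a.a.(X + X))) + (d.0 + (0 + (rec X. b.(c.X + c.X + (d.0 + (0 + X)) + a.a.(X + X))))) + a.a.((rec X. b.(c.X + c.X + (d.0 + (0 + X)) + a.a.(X + X))) + (rec X. b.(c.X + c.X + (d.0 + (0 + X)) + a.a.(X + X)))) → ··a··> n2, ··b··> n1, ··c··> n0, ··d··> n3
  n2 = a.((rec X. b.(c.X + c.X + (d.0 + (0 + X)) + a.a.(X + X))) + (rec X. b.(c.X + c.X + (d.0 + (0 + X)) + a.a.(X + X)))) → ··a··> n4
  n3 = 0 → stopped
  n4 = (rec X. b.(c.X + c.X + (d.0 + (0 + X)) + a.a.(X + X))) + (rec X. b.(c.X + c.X + (d.0 + (0 + X)) + a.a.(X + X))) → ··b··> n1
Partition-refinement fixed point:
  B0 = {m0, m4}
  B1 = {m1, n3}
  B2 = {m2}
  B3 = {m3}
  B4 = {n0, n4}
  B5 = {n1}
  B6 = {n2}
m0 ∈ B0, n0 ∈ B4 → different blocks

P ≁ Q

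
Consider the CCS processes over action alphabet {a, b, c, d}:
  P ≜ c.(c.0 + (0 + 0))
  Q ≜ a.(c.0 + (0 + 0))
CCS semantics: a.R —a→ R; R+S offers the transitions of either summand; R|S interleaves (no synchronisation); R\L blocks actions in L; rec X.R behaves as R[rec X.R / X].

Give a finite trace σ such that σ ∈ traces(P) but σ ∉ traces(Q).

P's transition system — 3 states:
  s0 = c.(c.0 + (0 + 0)) :: —c→ s1
  s1 = c.0 + (0 + 0) :: —c→ s2
  s2 = 0 :: ∅
Q's transition system — 3 states:
  t0 = a.(c.0 + (0 + 0)) :: —a→ t1
  t1 = c.0 + (0 + 0) :: —c→ t2
  t2 = 0 :: ∅
Run σ = ⟨c⟩ on P: start {s0}
  [1] c ⇒ {s1}
  ✓ P
Run σ = ⟨c⟩ on Q: start {t0}
  [1] c ⇒ no successor for Q

c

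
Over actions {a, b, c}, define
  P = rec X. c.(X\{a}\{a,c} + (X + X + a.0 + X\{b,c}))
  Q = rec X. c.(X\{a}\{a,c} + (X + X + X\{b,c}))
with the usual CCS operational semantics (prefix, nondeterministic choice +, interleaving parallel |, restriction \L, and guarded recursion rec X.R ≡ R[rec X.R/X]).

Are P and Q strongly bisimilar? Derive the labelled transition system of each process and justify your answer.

P ≁ Q

LTS(P): 3 reachable states
  s0 = rec X. c.(X\{a}\{a,c} + (X + X + a.0 + X\{b,c})) :: -c-> s1
  s1 = (rec X. c.(X\{a}\{a,c} + (X + X + a.0 + X\{b,c})))\{a}\{a,c} + ((rec X. c.(X\{a}\{a,c} + (X + X + a.0 + X\{b,c}))) + (rec X. c.(X\{a}\{a,c} + (X + X + a.0 + X\{b,c}))) + a.0 + (rec X. c.(X\{a}\{a,c} + (X + X + a.0 + X\{b,c})))\{b,c}) :: -a-> s2, -c-> s1
  s2 = 0 :: ·
LTS(Q): 2 reachable states
  t0 = rec X. c.(X\{a}\{a,c} + (X + X + X\{b,c})) :: -c-> t1
  t1 = (rec X. c.(X\{a}\{a,c} + (X + X + X\{b,c})))\{a}\{a,c} + ((rec X. c.(X\{a}\{a,c} + (X + X + X\{b,c}))) + (rec X. c.(X\{a}\{a,c} + (X + X + X\{b,c}))) + (rec X. c.(X\{a}\{a,c} + (X + X + X\{b,c})))\{b,c}) :: -c-> t1
Coarsest stable partition (strong bisimilarity classes):
  B0 = {s0}
  B1 = {s1}
  B2 = {s2}
  B3 = {t0, t1}
s0 ∈ B0, t0 ∈ B3 → different blocks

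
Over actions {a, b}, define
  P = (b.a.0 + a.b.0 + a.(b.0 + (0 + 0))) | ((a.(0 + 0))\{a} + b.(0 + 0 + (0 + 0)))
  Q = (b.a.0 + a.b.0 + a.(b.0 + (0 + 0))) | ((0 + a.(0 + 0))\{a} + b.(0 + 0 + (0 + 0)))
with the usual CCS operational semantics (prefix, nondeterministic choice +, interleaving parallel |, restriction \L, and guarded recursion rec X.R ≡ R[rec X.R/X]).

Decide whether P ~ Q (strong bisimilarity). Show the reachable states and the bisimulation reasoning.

P's transition system — 10 states:
  u0 = (b.a.0 + a.b.0 + a.(b.0 + (0 + 0))) | ((a.(0 + 0))\{a} + b.(0 + 0 + (0 + 0))) | ··a··> u1, ··a··> u2, ··b··> u3, ··b··> u4
  u1 = (b.0 + (0 + 0)) | ((a.(0 + 0))\{a} + b.(0 + 0 + (0 + 0))) | ··b··> u5, ··b··> u6
  u2 = b.0 | ((a.(0 + 0))\{a} + b.(0 + 0 + (0 + 0))) | ··b··> u6, ··b··> u7
  u3 = (b.a.0 + a.b.0 + a.(b.0 + (0 + 0))) | (0 + 0 + (0 + 0)) | ··a··> u5, ··a··> u7, ··b··> u8
  u4 = a.0 | ((a.(0 + 0))\{a} + b.(0 + 0 + (0 + 0))) | ··a··> u6, ··b··> u8
  u5 = (b.0 + (0 + 0)) | (0 + 0 + (0 + 0)) | ··b··> u9
  u6 = 0 | ((a.(0 + 0))\{a} + b.(0 + 0 + (0 + 0))) | ··b··> u9
  u7 = b.0 | (0 + 0 + (0 + 0)) | ··b··> u9
  u8 = a.0 | (0 + 0 + (0 + 0)) | ··a··> u9
  u9 = 0 | (0 + 0 + (0 + 0)) | stopped
Q's transition system — 10 states:
  v0 = (b.a.0 + a.b.0 + a.(b.0 + (0 + 0))) | ((0 + a.(0 + 0))\{a} + b.(0 + 0 + (0 + 0))) | ··a··> v1, ··a··> v2, ··b··> v3, ··b··> v4
  v1 = (b.0 + (0 + 0)) | ((0 + a.(0 + 0))\{a} + b.(0 + 0 + (0 + 0))) | ··b··> v5, ··b··> v6
  v2 = b.0 | ((0 + a.(0 + 0))\{a} + b.(0 + 0 + (0 + 0))) | ··b··> v6, ··b··> v7
  v3 = (b.a.0 + a.b.0 + a.(b.0 + (0 + 0))) | (0 + 0 + (0 + 0)) | ··a··> v5, ··a··> v7, ··b··> v8
  v4 = a.0 | ((0 + a.(0 + 0))\{a} + b.(0 + 0 + (0 + 0))) | ··a··> v6, ··b··> v8
  v5 = (b.0 + (0 + 0)) | (0 + 0 + (0 + 0)) | ··b··> v9
  v6 = 0 | ((0 + a.(0 + 0))\{a} + b.(0 + 0 + (0 + 0))) | ··b··> v9
  v7 = b.0 | (0 + 0 + (0 + 0)) | ··b··> v9
  v8 = a.0 | (0 + 0 + (0 + 0)) | ··a··> v9
  v9 = 0 | (0 + 0 + (0 + 0)) | stopped
Coarsest stable partition (strong bisimilarity classes):
  B0 = {u0, v0}
  B1 = {u1, u2, v1, v2}
  B2 = {u5, u6, u7, v5, v6, v7}
  B3 = {u9, v9}
  B4 = {u3, u4, v3, v4}
  B5 = {u8, v8}
u0 ∈ B0, v0 ∈ B0 → same block

YES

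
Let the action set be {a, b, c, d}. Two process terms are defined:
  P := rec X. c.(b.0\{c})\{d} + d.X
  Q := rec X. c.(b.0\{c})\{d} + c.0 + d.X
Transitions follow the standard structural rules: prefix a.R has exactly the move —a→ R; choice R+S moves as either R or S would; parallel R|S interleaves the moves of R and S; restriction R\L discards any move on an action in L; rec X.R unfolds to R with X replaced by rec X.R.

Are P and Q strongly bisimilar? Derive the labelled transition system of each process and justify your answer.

NO

LTS(P): 3 reachable states
  s0 = rec X. c.(b.0\{c})\{d} + d.X ⊢ —c→ s1, —d→ s0
  s1 = (b.0\{c})\{d} ⊢ —b→ s2
  s2 = 0\{c}\{d} ⊢ ∅
LTS(Q): 4 reachable states
  t0 = rec X. c.(b.0\{c})\{d} + c.0 + d.X ⊢ —c→ t1, —c→ t2, —d→ t0
  t1 = (b.0\{c})\{d} ⊢ —b→ t3
  t2 = 0 ⊢ ∅
  t3 = 0\{c}\{d} ⊢ ∅
Partition-refinement fixed point:
  B0 = {s0}
  B1 = {s1, t1}
  B2 = {s2, t2, t3}
  B3 = {t0}
s0 ∈ B0, t0 ∈ B3 → different blocks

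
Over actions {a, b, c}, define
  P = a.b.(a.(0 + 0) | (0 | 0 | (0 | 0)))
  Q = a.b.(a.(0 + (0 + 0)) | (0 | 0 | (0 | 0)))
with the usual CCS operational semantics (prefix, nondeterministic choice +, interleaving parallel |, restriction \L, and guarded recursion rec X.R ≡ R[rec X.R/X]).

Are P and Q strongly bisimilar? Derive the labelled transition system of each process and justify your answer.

YES

LTS(P): 4 reachable states
  s0 = a.b.(a.(0 + 0) | (0 | 0 | (0 | 0))) :: --a--▸ s1
  s1 = b.(a.(0 + 0) | (0 | 0 | (0 | 0))) :: --b--▸ s2
  s2 = a.(0 + 0) | (0 | 0 | (0 | 0)) :: --a--▸ s3
  s3 = (0 + 0) | (0 | 0 | (0 | 0)) :: (no moves)
LTS(Q): 4 reachable states
  t0 = a.b.(a.(0 + (0 + 0)) | (0 | 0 | (0 | 0))) :: --a--▸ t1
  t1 = b.(a.(0 + (0 + 0)) | (0 | 0 | (0 | 0))) :: --b--▸ t2
  t2 = a.(0 + (0 + 0)) | (0 | 0 | (0 | 0)) :: --a--▸ t3
  t3 = (0 + (0 + 0)) | (0 | 0 | (0 | 0)) :: (no moves)
Partition-refinement fixed point:
  B0 = {s0, t0}
  B1 = {s1, t1}
  B2 = {s2, t2}
  B3 = {s3, t3}
s0 ∈ B0, t0 ∈ B0 → same block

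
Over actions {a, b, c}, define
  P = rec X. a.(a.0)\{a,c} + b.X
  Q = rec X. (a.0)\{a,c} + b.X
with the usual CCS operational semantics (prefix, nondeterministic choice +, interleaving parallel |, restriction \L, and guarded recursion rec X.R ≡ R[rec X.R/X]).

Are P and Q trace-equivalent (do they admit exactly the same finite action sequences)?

Reachable graph of P (2 states):
  p0 = rec X. a.(a.0)\{a,c} + b.X ⊢ =a=> p1, =b=> p0
  p1 = (a.0)\{a,c} ⊢ ·
Reachable graph of Q (1 states):
  q0 = rec X. (a.0)\{a,c} + b.X ⊢ =b=> q0
Run σ = ⟨a⟩ on P: start {p0}
  after a @ step 1: {p1}
  — P admits the full trace.
Run σ = ⟨a⟩ on Q: start {q0}
  after a @ step 1: ∅ (Q stuck)

NO — witness ⟨a⟩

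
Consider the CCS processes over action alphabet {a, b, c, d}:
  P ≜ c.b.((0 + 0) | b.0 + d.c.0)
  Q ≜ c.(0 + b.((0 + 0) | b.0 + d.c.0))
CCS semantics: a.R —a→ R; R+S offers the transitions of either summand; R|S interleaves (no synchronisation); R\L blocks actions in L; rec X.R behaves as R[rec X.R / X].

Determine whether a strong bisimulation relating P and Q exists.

LTS(P): 6 reachable states
  s0 = c.b.((0 + 0) | b.0 + d.c.0) has moves -c-> s1
  s1 = b.((0 + 0) | b.0 + d.c.0) has moves -b-> s2
  s2 = (0 + 0) | b.0 + d.c.0 has moves -b-> s3, -d-> s4
  s3 = (0 + 0) | 0 has moves stopped
  s4 = c.0 has moves -c-> s5
  s5 = 0 has moves stopped
LTS(Q): 6 reachable states
  t0 = c.(0 + b.((0 + 0) | b.0 + d.c.0)) has moves -c-> t1
  t1 = 0 + b.((0 + 0) | b.0 + d.c.0) has moves -b-> t2
  t2 = (0 + 0) | b.0 + d.c.0 has moves -b-> t3, -d-> t4
  t3 = (0 + 0) | 0 has moves stopped
  t4 = c.0 has moves -c-> t5
  t5 = 0 has moves stopped
Bisimilarity quotient blocks:
  B0 = {s0, t0}
  B1 = {s1, t1}
  B2 = {s2, t2}
  B3 = {s4, t4}
  B4 = {s3, s5, t3, t5}
s0 ∈ B0, t0 ∈ B0 → same block

YES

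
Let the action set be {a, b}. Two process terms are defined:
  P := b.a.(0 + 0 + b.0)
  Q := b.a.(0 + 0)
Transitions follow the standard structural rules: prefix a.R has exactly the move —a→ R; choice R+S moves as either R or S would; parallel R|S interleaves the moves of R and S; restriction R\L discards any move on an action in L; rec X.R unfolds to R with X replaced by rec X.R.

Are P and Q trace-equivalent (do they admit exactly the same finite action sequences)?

P's transition system — 4 states:
  p0 = b.a.(0 + 0 + b.0) has moves ··b··> p1
  p1 = a.(0 + 0 + b.0) has moves ··a··> p2
  p2 = 0 + 0 + b.0 has moves ··b··> p3
  p3 = 0 has moves ∅
Q's transition system — 3 states:
  q0 = b.a.(0 + 0) has moves ··b··> q1
  q1 = a.(0 + 0) has moves ··a··> q2
  q2 = 0 + 0 has moves ∅
Trace ⟨bab⟩ through P, begin at {p0}:
  step 1 (b): {p1}
  step 2 (a): {p2}
  step 3 (b): {p3}
  ✓ P
Trace ⟨bab⟩ through Q, begin at {q0}:
  step 1 (b): {q1}
  step 2 (a): {q2}
  step 3 (b): ∅  — Q cannot continue

traces(P) ≠ traces(Q) — witness ⟨bab⟩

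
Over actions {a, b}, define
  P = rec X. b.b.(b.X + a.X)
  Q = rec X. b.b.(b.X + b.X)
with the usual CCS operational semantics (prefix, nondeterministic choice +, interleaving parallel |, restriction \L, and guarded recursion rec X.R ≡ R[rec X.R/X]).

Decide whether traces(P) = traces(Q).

P's transition system — 3 states:
  m0 = rec X. b.b.(b.X + a.X) ⊢ =b=> m1
  m1 = b.(b.(rec X. b.b.(b.X + a.X)) + a.(rec X. b.b.(b.X + a.X))) ⊢ =b=> m2
  m2 = b.(rec X. b.b.(b.X + a.X)) + a.(rec X. b.b.(b.X + a.X)) ⊢ =a=> m0, =b=> m0
Q's transition system — 3 states:
  n0 = rec X. b.b.(b.X + b.X) ⊢ =b=> n1
  n1 = b.(b.(rec X. b.b.(b.X + b.X)) + b.(rec X. b.b.(b.X + b.X))) ⊢ =b=> n2
  n2 = b.(rec X. b.b.(b.X + b.X)) + b.(rec X. b.b.(b.X + b.X)) ⊢ =b=> n0
Executing bba from P (initial set {m0}):
  [1] b ⇒ {m1}
  [2] b ⇒ {m2}
  [3] a ⇒ {m0}
  P completes σ.
Executing bba from Q (initial set {n0}):
  [1] b ⇒ {n1}
  [2] b ⇒ {n2}
  [3] a ⇒ ∅  — Q cannot continue

NO — witness ⟨bba⟩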